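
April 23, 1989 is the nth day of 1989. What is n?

Days in months before April: 31 + 28 + 31 = 90.
Plus 23 days into April → day 113.

113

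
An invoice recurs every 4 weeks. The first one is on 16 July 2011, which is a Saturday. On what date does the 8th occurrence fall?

28 January 2012

The 8th occurrence is 7 intervals after the first: 7 × 28 = 196 days after 16 July 2011.
July has 31 days — 15 days to the end of July leaves 181.
August has 31 days (150 left).
September has 30 days (120 left).
October has 31 days (89 left).
November has 30 days (59 left).
December has 31 days (28 left).
28 days into January → 28 January 2012.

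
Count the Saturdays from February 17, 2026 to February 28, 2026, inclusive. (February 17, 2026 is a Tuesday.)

February 17, 2026 is a Tuesday; the first Saturday on or after it is February 21, 2026 (4 days later).
From February 21, 2026 to February 28, 2026 is 28 − 21 = 7 days.
7 ÷ 7 = 1 full weeks with remainder 0, so 1 more Saturdays after the first → 2.

2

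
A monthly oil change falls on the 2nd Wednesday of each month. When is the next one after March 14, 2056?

March 2056 starts on a Wednesday; its first Wednesday is the 1st, so the 2nd Wednesday is the 8th — March 8, 2056.
That is not after March 14, 2056, so look at April 2056.
April 2056 starts on a Saturday; its first Wednesday is the 5th, so the 2nd Wednesday is the 12th — April 12, 2056.

April 12, 2056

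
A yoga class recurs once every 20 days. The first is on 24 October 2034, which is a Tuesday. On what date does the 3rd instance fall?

3 December 2034

The 3rd occurrence is 2 intervals after the first: 2 × 20 = 40 days after 24 October 2034.
October has 31 days — 7 days to the end of October leaves 33.
November has 30 days (3 left).
3 days into December → 3 December 2034.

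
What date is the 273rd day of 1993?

January has 31 days (273 − 31 = 242 remain).
February has 28 days (242 − 28 = 214 remain).
March has 31 days (214 − 31 = 183 remain).
April has 30 days (183 − 30 = 153 remain).
May has 31 days (153 − 31 = 122 remain).
June has 30 days (122 − 30 = 92 remain).
July has 31 days (92 − 31 = 61 remain).
August has 31 days (61 − 31 = 30 remain).
30 into September → September 30.

30 September 1993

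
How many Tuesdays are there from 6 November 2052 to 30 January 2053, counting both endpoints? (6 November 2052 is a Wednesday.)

12

6 November 2052 is a Wednesday; the first Tuesday on or after it is 12 November 2052 (6 days later).
From 12 November 2052 to 30 January 2053: 18 + 31 + 30 = 79 days (rest of November, December, January).
79 ÷ 7 = 11 full weeks with remainder 2, so 11 more Tuesdays after the first → 12.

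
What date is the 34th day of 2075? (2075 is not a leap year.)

February 3, 2075

January has 31 days (34 − 31 = 3 remain).
3 into February → February 3.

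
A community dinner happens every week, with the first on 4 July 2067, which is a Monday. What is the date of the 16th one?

The 16th occurrence is 15 intervals after the first: 15 × 7 = 105 days after 4 July 2067.
July has 31 days — 27 days to the end of July leaves 78.
August has 31 days (47 left).
September has 30 days (17 left).
17 days into October → 17 October 2067.

17 October 2067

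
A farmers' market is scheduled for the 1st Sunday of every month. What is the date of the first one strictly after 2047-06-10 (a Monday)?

June 2047 starts on a Saturday, so its 1st Sunday is 2047-06-02 (1 day in).
That is not after 2047-06-10, so look at July 2047.
July 2047 starts on a Monday, so its 1st Sunday is 2047-07-07 (6 days in).

2047-07-07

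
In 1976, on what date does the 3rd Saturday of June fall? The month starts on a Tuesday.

19 June 1976

June 1976 begins on a Tuesday, so the first Saturday is June 5 (4 days later).
The 3rd Saturday is 2 weeks later: 5 + 14 = 19.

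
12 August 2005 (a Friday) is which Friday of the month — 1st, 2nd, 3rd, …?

Day 12 falls in week ⌈12/7⌉ of the month.
Days 1–7 hold the 1st Friday, 8–14 the 2nd, 15–21 the 3rd, 22–28 the 4th, 29–31 the 5th.
12 is in the range for the 2nd.

2nd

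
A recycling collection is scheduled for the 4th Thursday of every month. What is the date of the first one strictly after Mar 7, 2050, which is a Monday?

Mar 24, 2050

Mar 2050 starts on a Tuesday; its first Thursday is the 3rd, so the 4th Thursday is the 24th — Mar 24, 2050.
Mar 24, 2050 is after Mar 7, 2050, so that is the next one.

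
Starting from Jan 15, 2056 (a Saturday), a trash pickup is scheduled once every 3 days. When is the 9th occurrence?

Feb 8, 2056

The 9th occurrence is 8 intervals after the first: 8 × 3 = 24 days after Jan 15, 2056.
Jan has 31 days — 16 days to the end of Jan leaves 8.
8 days into Feb → Feb 8, 2056.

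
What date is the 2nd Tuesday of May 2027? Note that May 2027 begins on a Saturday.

11 May 2027

May 2027 begins on a Saturday, so the first Tuesday is May 4 (3 days later).
The 2nd Tuesday is 1 weeks later: 4 + 7 = 11.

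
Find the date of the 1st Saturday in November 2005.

November 5, 2005

November 2005 begins on a Tuesday, so the first Saturday is November 5 (4 days later).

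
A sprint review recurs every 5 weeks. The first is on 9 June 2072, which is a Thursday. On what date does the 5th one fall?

27 October 2072

The 5th occurrence is 4 intervals after the first: 4 × 35 = 140 days after 9 June 2072.
June has 30 days — 21 days to the end of June leaves 119.
July has 31 days (88 left).
August has 31 days (57 left).
September has 30 days (27 left).
27 days into October → 27 October 2072.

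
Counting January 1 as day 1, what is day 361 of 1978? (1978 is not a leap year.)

January has 31 days (361 − 31 = 330 remain).
February has 28 days (330 − 28 = 302 remain).
March has 31 days (302 − 31 = 271 remain).
April has 30 days (271 − 30 = 241 remain).
May has 31 days (241 − 31 = 210 remain).
June has 30 days (210 − 30 = 180 remain).
July has 31 days (180 − 31 = 149 remain).
August has 31 days (149 − 31 = 118 remain).
September has 30 days (118 − 30 = 88 remain).
October has 31 days (88 − 31 = 57 remain).
November has 30 days (57 − 30 = 27 remain).
27 into December → December 27.

1978-12-27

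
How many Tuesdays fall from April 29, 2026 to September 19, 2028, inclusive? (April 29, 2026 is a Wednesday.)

April 29, 2026 is a Wednesday; the first Tuesday on or after it is May 5, 2026 (6 days later).
From May 5, 2026 to September 19, 2028: 240 + 365 + 263 = 868 days (rest of 2026, 2027, to September 19, 2028 in 2028).
868 ÷ 7 = 124 full weeks with remainder 0, so 124 more Tuesdays after the first → 125.

125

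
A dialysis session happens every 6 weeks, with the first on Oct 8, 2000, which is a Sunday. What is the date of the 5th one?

The 5th occurrence is 4 intervals after the first: 4 × 42 = 168 days after Oct 8, 2000.
Oct has 31 days — 23 days to the end of Oct leaves 145.
Nov has 30 days (115 left).
Dec has 31 days (84 left).
Jan has 31 days (53 left).
Feb has 28 days (25 left).
25 days into Mar → Mar 25, 2001.

Mar 25, 2001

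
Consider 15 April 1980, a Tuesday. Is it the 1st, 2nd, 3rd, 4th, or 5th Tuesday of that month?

3rd

Day 15 falls in week ⌈15/7⌉ of the month.
Days 1–7 hold the 1st Tuesday, 8–14 the 2nd, 15–21 the 3rd, 22–28 the 4th, 29–31 the 5th.
15 is in the range for the 3rd.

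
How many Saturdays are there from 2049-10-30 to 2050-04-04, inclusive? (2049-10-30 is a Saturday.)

23

2049-10-30 is a Saturday; the first Saturday on or after it is 2049-10-30.
From 2049-10-30 to 2050-04-04: 1 + 30 + 31 + 31 + 28 + 31 + 4 = 156 days (rest of October, November, December, January, February, March, April).
156 ÷ 7 = 22 full weeks with remainder 2, so 22 more Saturdays after the first → 23.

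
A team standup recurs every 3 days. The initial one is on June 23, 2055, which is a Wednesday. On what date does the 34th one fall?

September 30, 2055

The 34th occurrence is 33 intervals after the first: 33 × 3 = 99 days after June 23, 2055.
June has 30 days — 7 days to the end of June leaves 92.
July has 31 days (61 left).
August has 31 days (30 left).
30 days into September → September 30, 2055.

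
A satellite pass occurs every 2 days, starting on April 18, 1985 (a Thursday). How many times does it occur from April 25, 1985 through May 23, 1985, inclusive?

Occurrences land 2·i days after April 18, 1985 for i = 0, 1, 2, …
April 25, 1985 is 7 days after the start; 7 ÷ 2 = 3 remainder 1; since the remainder is 1, round up to i = 4. First occurrence in the window: #5 on April 26, 1985 (4×2 = 8 days in).
May 23, 1985 is 35 days after the start; 35 ÷ 2 = 17 remainder 1. Last occurrence in the window: #18 on May 22, 1985.
Occurrences #5 through #18: 14 in total.

14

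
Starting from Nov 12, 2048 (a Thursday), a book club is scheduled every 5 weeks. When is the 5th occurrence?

Apr 1, 2049

The 5th occurrence is 4 intervals after the first: 4 × 35 = 140 days after Nov 12, 2048.
Nov has 30 days — 18 days to the end of Nov leaves 122.
Dec has 31 days (91 left).
Jan has 31 days (60 left).
Feb has 28 days (32 left).
Mar has 31 days (1 left).
1 day into Apr → Apr 1, 2049.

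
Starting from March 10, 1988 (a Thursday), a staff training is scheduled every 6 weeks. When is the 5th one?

The 5th occurrence is 4 intervals after the first: 4 × 42 = 168 days after March 10, 1988.
March has 31 days — 21 days to the end of March leaves 147.
April has 30 days (117 left).
May has 31 days (86 left).
June has 30 days (56 left).
July has 31 days (25 left).
25 days into August → August 25, 1988.

August 25, 1988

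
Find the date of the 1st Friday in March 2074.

The first Friday of March 2074 is March 2.

March 2, 2074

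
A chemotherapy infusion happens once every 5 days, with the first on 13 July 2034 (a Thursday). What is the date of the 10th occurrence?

The 10th occurrence is 9 intervals after the first: 9 × 5 = 45 days after 13 July 2034.
July has 31 days — 18 days to the end of July leaves 27.
27 days into August → 27 August 2034.

27 August 2034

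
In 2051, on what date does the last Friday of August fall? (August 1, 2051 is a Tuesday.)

2051-08-25

August 2051 begins on a Tuesday, so the first Friday is August 4 (3 days later).
August 2051 has 31 days. Adding weeks: 4, 11, 18, 25 — the last one ≤ 31 is the 25th.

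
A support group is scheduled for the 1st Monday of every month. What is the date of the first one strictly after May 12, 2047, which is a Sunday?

May 2047 starts on a Wednesday, so its 1st Monday is May 6, 2047 (5 days in).
That is not after May 12, 2047, so look at Jun 2047.
Jun 2047 starts on a Saturday, so its 1st Monday is Jun 3, 2047 (2 days in).

Jun 3, 2047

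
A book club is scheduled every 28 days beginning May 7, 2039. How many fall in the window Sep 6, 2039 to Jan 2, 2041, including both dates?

Occurrences land 28·i days after May 7, 2039 for i = 0, 1, 2, …
Sep 6, 2039 is 122 days after the start; 122 ÷ 28 = 4 remainder 10; since the remainder is 10, round up to i = 5. First occurrence in the window: #6 on Sep 24, 2039 (5×28 = 140 days in).
Jan 2, 2041 is 606 days after the start; 606 ÷ 28 = 21 remainder 18. Last occurrence in the window: #22 on Dec 15, 2040.
Occurrences #6 through #22: 17 in total.

17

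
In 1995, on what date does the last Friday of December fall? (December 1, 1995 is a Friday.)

December 29, 1995

December 1995 begins on a Friday, so the first Friday is December 1.
December 1995 has 31 days. Adding weeks: 1, 8, 15, 22, 29 — the last one ≤ 31 is the 29th.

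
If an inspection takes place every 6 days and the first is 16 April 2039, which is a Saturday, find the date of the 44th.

30 December 2039

The 44th occurrence is 43 intervals after the first: 43 × 6 = 258 days after 16 April 2039.
April has 30 days — 14 days to the end of April leaves 244.
May has 31 days (213 left).
June has 30 days (183 left).
July has 31 days (152 left).
August has 31 days (121 left).
September has 30 days (91 left).
October has 31 days (60 left).
November has 30 days (30 left).
30 days into December → 30 December 2039.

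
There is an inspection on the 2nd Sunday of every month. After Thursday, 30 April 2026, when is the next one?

10 May 2026

April 2026 starts on a Wednesday; its first Sunday is the 5th, so the 2nd Sunday is the 12th — 12 April 2026.
That is not after 30 April 2026, so look at May 2026.
May 2026 starts on a Friday; its first Sunday is the 3rd, so the 2nd Sunday is the 10th — 10 May 2026.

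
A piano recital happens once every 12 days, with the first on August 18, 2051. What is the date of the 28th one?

The 28th occurrence is 27 intervals after the first: 27 × 12 = 324 days after August 18, 2051.
August has 31 days — 13 days to the end of August leaves 311.
September has 30 days (281 left).
October has 31 days (250 left).
November has 30 days (220 left).
December has 31 days (189 left).
January has 31 days (158 left).
February has 29 days (129 left).
March has 31 days (98 left).
April has 30 days (68 left).
May has 31 days (37 left).
June has 30 days (7 left).
7 days into July → July 7, 2052.

July 7, 2052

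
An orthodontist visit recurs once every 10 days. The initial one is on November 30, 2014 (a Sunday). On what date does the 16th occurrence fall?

April 29, 2015

The 16th occurrence is 15 intervals after the first: 15 × 10 = 150 days after November 30, 2014.
November has 30 days — 0 days to the end of November leaves 150.
December has 31 days (119 left).
January has 31 days (88 left).
February has 28 days (60 left).
March has 31 days (29 left).
29 days into April → April 29, 2015.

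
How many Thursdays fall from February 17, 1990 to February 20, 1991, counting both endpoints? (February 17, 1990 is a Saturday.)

52

February 17, 1990 is a Saturday; the first Thursday on or after it is February 22, 1990 (5 days later).
From February 22, 1990 to February 20, 1991: 312 + 51 = 363 days (rest of 1990, to February 20, 1991 in 1991).
363 ÷ 7 = 51 full weeks with remainder 6, so 51 more Thursdays after the first → 52.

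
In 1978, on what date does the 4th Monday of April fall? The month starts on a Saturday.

April 1978 begins on a Saturday, so the first Monday is April 3 (2 days later).
The 4th Monday is 3 weeks later: 3 + 21 = 24.

1978-04-24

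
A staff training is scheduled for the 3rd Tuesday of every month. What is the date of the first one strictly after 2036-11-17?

2036-11-18

November 2036 starts on a Saturday; its first Tuesday is the 4th, so the 3rd Tuesday is the 18th — 2036-11-18.
2036-11-18 is after 2036-11-17, so that is the next one.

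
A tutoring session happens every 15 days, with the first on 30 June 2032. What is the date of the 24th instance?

10 June 2033

The 24th occurrence is 23 intervals after the first: 23 × 15 = 345 days after 30 June 2032.
June has 30 days — 0 days to the end of June leaves 345.
July has 31 days (314 left).
August has 31 days (283 left).
September has 30 days (253 left).
October has 31 days (222 left).
November has 30 days (192 left).
December has 31 days (161 left).
January has 31 days (130 left).
February has 28 days (102 left).
March has 31 days (71 left).
April has 30 days (41 left).
May has 31 days (10 left).
10 days into June → 10 June 2033.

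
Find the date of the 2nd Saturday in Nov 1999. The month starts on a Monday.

Nov 1999 begins on a Monday, so the first Saturday is Nov 6 (5 days later).
The 2nd Saturday is 1 weeks later: 6 + 7 = 13.

Nov 13, 1999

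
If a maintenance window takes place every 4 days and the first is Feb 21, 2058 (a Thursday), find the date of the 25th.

The 25th occurrence is 24 intervals after the first: 24 × 4 = 96 days after Feb 21, 2058.
Feb has 28 days — 7 days to the end of Feb leaves 89.
Mar has 31 days (58 left).
Apr has 30 days (28 left).
28 days into May → May 28, 2058.

May 28, 2058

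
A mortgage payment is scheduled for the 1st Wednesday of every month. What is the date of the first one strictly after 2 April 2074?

April 2074 starts on a Sunday, so its 1st Wednesday is 4 April 2074 (3 days in).
4 April 2074 is after 2 April 2074, so that is the next one.

4 April 2074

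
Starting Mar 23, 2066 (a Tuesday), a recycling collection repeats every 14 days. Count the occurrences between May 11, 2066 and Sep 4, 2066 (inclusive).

Occurrences land 14·i days after Mar 23, 2066 for i = 0, 1, 2, …
May 11, 2066 is 49 days after the start; 49 ÷ 14 = 3 remainder 7; since the remainder is 7, round up to i = 4. First occurrence in the window: #5 on May 18, 2066 (4×14 = 56 days in).
Sep 4, 2066 is 165 days after the start; 165 ÷ 14 = 11 remainder 11. Last occurrence in the window: #12 on Aug 24, 2066.
Occurrences #5 through #12: 8 in total.

8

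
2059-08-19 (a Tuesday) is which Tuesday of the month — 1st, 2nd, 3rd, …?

3rd

Day 19 falls in week ⌈19/7⌉ of the month.
Days 1–7 hold the 1st Tuesday, 8–14 the 2nd, 15–21 the 3rd, 22–28 the 4th, 29–31 the 5th.
19 is in the range for the 3rd.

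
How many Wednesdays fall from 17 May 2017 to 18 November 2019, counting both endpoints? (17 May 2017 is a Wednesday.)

131

17 May 2017 is a Wednesday; the first Wednesday on or after it is 17 May 2017.
From 17 May 2017 to 18 November 2019: 228 + 365 + 322 = 915 days (rest of 2017, 2018, to 18 November 2019 in 2019).
915 ÷ 7 = 130 full weeks with remainder 5, so 130 more Wednesdays after the first → 131.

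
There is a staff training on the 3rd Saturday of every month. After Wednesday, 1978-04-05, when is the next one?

April 1978 starts on a Saturday; its first Saturday is the 1st, so the 3rd Saturday is the 15th — 1978-04-15.
1978-04-15 is after 1978-04-05, so that is the next one.

1978-04-15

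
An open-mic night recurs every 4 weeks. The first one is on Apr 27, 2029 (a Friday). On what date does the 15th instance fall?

May 24, 2030

The 15th occurrence is 14 intervals after the first: 14 × 28 = 392 days after Apr 27, 2029.
Apr has 30 days — 3 days to the end of Apr leaves 389.
May has 31 days (358 left).
Jun has 30 days (328 left).
Jul has 31 days (297 left).
Aug has 31 days (266 left).
Sep has 30 days (236 left).
Oct has 31 days (205 left).
Nov has 30 days (175 left).
Dec has 31 days (144 left).
Jan has 31 days (113 left).
Feb has 28 days (85 left).
Mar has 31 days (54 left).
Apr has 30 days (24 left).
24 days into May → May 24, 2030.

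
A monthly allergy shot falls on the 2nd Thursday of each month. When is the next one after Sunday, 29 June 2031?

June 2031 starts on a Sunday; its first Thursday is the 5th, so the 2nd Thursday is the 12th — 12 June 2031.
That is not after 29 June 2031, so look at July 2031.
July 2031 starts on a Tuesday; its first Thursday is the 3rd, so the 2nd Thursday is the 10th — 10 July 2031.

10 July 2031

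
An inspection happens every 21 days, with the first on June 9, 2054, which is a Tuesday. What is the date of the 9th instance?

November 24, 2054

The 9th occurrence is 8 intervals after the first: 8 × 21 = 168 days after June 9, 2054.
June has 30 days — 21 days to the end of June leaves 147.
July has 31 days (116 left).
August has 31 days (85 left).
September has 30 days (55 left).
October has 31 days (24 left).
24 days into November → November 24, 2054.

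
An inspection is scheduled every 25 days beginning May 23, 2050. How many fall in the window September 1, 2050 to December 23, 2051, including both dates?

19

Occurrences land 25·i days after May 23, 2050 for i = 0, 1, 2, …
September 1, 2050 is 101 days after the start; 101 ÷ 25 = 4 remainder 1; since the remainder is 1, round up to i = 5. First occurrence in the window: #6 on September 25, 2050 (5×25 = 125 days in).
December 23, 2051 is 579 days after the start; 579 ÷ 25 = 23 remainder 4. Last occurrence in the window: #24 on December 19, 2051.
Occurrences #6 through #24: 19 in total.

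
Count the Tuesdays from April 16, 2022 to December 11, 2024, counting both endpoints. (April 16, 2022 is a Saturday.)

139

April 16, 2022 is a Saturday; the first Tuesday on or after it is April 19, 2022 (3 days later).
From April 19, 2022 to December 11, 2024: 256 + 365 + 346 = 967 days (rest of 2022, 2023, to December 11, 2024 in 2024).
967 ÷ 7 = 138 full weeks with remainder 1, so 138 more Tuesdays after the first → 139.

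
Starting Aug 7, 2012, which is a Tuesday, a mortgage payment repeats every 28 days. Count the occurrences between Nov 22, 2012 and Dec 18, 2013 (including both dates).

Occurrences land 28·i days after Aug 7, 2012 for i = 0, 1, 2, …
Nov 22, 2012 is 107 days after the start; 107 ÷ 28 = 3 remainder 23; since the remainder is 23, round up to i = 4. First occurrence in the window: #5 on Nov 27, 2012 (4×28 = 112 days in).
Dec 18, 2013 is 498 days after the start; 498 ÷ 28 = 17 remainder 22. Last occurrence in the window: #18 on Nov 26, 2013.
Occurrences #5 through #18: 14 in total.

14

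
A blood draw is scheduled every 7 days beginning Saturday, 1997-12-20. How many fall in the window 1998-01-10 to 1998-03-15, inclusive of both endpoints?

10

Occurrences land 7·i days after 1997-12-20 for i = 0, 1, 2, …
1998-01-10 is 21 days after the start; 21 ÷ 7 = 3 remainder 0. First occurrence in the window: #4 on 1998-01-10 (3×7 = 21 days in).
1998-03-15 is 85 days after the start; 85 ÷ 7 = 12 remainder 1. Last occurrence in the window: #13 on 1998-03-14.
Occurrences #4 through #13: 10 in total.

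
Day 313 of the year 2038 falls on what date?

2038-11-09

January has 31 days (313 − 31 = 282 remain).
February has 28 days (282 − 28 = 254 remain).
March has 31 days (254 − 31 = 223 remain).
April has 30 days (223 − 30 = 193 remain).
May has 31 days (193 − 31 = 162 remain).
June has 30 days (162 − 30 = 132 remain).
July has 31 days (132 − 31 = 101 remain).
August has 31 days (101 − 31 = 70 remain).
September has 30 days (70 − 30 = 40 remain).
October has 31 days (40 − 31 = 9 remain).
9 into November → November 9.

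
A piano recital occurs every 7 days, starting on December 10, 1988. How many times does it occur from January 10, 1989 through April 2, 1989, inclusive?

Occurrences land 7·i days after December 10, 1988 for i = 0, 1, 2, …
January 10, 1989 is 31 days after the start; 31 ÷ 7 = 4 remainder 3; since the remainder is 3, round up to i = 5. First occurrence in the window: #6 on January 14, 1989 (5×7 = 35 days in).
April 2, 1989 is 113 days after the start; 113 ÷ 7 = 16 remainder 1. Last occurrence in the window: #17 on April 1, 1989.
Occurrences #6 through #17: 12 in total.

12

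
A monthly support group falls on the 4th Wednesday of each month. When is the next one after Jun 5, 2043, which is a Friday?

Jun 24, 2043

Jun 2043 starts on a Monday; its first Wednesday is the 3rd, so the 4th Wednesday is the 24th — Jun 24, 2043.
Jun 24, 2043 is after Jun 5, 2043, so that is the next one.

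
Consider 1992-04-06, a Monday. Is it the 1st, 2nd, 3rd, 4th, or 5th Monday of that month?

1st

Day 6 falls in week ⌈6/7⌉ of the month.
Days 1–7 hold the 1st Monday, 8–14 the 2nd, 15–21 the 3rd, 22–28 the 4th, 29–31 the 5th.
6 is in the range for the 1st.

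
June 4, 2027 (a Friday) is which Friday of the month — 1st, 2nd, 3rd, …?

1st

Day 4 falls in week ⌈4/7⌉ of the month.
Days 1–7 hold the 1st Friday, 8–14 the 2nd, 15–21 the 3rd, 22–28 the 4th, 29–31 the 5th.
4 is in the range for the 1st.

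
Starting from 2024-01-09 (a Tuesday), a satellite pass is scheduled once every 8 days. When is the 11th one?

2024-03-29

The 11th occurrence is 10 intervals after the first: 10 × 8 = 80 days after 2024-01-09.
January has 31 days — 22 days to the end of January leaves 58.
February has 29 days (29 left).
29 days into March → 2024-03-29.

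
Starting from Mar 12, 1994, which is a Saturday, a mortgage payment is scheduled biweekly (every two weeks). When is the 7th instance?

The 7th occurrence is 6 intervals after the first: 6 × 14 = 84 days after Mar 12, 1994.
Mar has 31 days — 19 days to the end of Mar leaves 65.
Apr has 30 days (35 left).
May has 31 days (4 left).
4 days into Jun → Jun 4, 1994.

Jun 4, 1994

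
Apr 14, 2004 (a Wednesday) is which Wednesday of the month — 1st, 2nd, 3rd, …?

Day 14 falls in week ⌈14/7⌉ of the month.
Days 1–7 hold the 1st Wednesday, 8–14 the 2nd, 15–21 the 3rd, 22–28 the 4th, 29–31 the 5th.
14 is in the range for the 2nd.

2nd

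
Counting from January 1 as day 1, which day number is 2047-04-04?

94

Days in months before April: 31 + 28 + 31 = 90.
Plus 4 days into April → day 94.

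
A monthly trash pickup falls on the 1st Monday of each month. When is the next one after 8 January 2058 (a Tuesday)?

4 February 2058

January 2058 starts on a Tuesday, so its 1st Monday is 7 January 2058 (6 days in).
That is not after 8 January 2058, so look at February 2058.
February 2058 starts on a Friday, so its 1st Monday is 4 February 2058 (3 days in).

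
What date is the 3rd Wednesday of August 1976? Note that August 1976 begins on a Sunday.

August 1976 begins on a Sunday, so the first Wednesday is August 4 (3 days later).
The 3rd Wednesday is 2 weeks later: 4 + 14 = 18.

18 August 1976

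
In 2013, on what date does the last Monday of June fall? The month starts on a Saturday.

June 2013 begins on a Saturday, so the first Monday is June 3 (2 days later).
June 2013 has 30 days. Adding weeks: 3, 10, 17, 24 — the last one ≤ 30 is the 24th.

2013-06-24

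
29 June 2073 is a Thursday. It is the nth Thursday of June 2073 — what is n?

Day 29 falls in week ⌈29/7⌉ of the month.
Days 1–7 hold the 1st Thursday, 8–14 the 2nd, 15–21 the 3rd, 22–28 the 4th, 29–31 the 5th.
29 is in the range for the 5th.

5th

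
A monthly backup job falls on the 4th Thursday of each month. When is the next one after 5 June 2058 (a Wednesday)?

27 June 2058

June 2058 starts on a Saturday; its first Thursday is the 6th, so the 4th Thursday is the 27th — 27 June 2058.
27 June 2058 is after 5 June 2058, so that is the next one.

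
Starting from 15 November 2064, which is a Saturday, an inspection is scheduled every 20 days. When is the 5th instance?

3 February 2065

The 5th occurrence is 4 intervals after the first: 4 × 20 = 80 days after 15 November 2064.
November has 30 days — 15 days to the end of November leaves 65.
December has 31 days (34 left).
January has 31 days (3 left).
3 days into February → 3 February 2065.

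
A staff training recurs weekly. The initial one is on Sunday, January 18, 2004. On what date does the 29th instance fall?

The 29th occurrence is 28 intervals after the first: 28 × 7 = 196 days after January 18, 2004.
January has 31 days — 13 days to the end of January leaves 183.
February has 29 days (154 left).
March has 31 days (123 left).
April has 30 days (93 left).
May has 31 days (62 left).
June has 30 days (32 left).
July has 31 days (1 left).
1 day into August → August 1, 2004.

August 1, 2004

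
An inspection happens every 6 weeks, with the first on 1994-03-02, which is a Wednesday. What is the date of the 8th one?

1994-12-21

The 8th occurrence is 7 intervals after the first: 7 × 42 = 294 days after 1994-03-02.
March has 31 days — 29 days to the end of March leaves 265.
April has 30 days (235 left).
May has 31 days (204 left).
June has 30 days (174 left).
July has 31 days (143 left).
August has 31 days (112 left).
September has 30 days (82 left).
October has 31 days (51 left).
November has 30 days (21 left).
21 days into December → 1994-12-21.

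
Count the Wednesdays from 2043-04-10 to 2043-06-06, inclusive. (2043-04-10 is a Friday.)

8

2043-04-10 is a Friday; the first Wednesday on or after it is 2043-04-15 (5 days later).
From 2043-04-15 to 2043-06-06: 15 + 31 + 6 = 52 days (rest of April, May, June).
52 ÷ 7 = 7 full weeks with remainder 3, so 7 more Wednesdays after the first → 8.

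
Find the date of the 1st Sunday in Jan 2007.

The first Sunday of Jan 2007 is Jan 7.

Jan 7, 2007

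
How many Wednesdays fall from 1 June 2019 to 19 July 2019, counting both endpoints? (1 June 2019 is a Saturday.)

7

1 June 2019 is a Saturday; the first Wednesday on or after it is 5 June 2019 (4 days later).
From 5 June 2019 to 19 July 2019: 25 + 19 = 44 days (rest of June, July).
44 ÷ 7 = 6 full weeks with remainder 2, so 6 more Wednesdays after the first → 7.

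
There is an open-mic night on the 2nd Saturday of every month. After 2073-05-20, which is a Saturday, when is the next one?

2073-06-10

May 2073 starts on a Monday; its first Saturday is the 6th, so the 2nd Saturday is the 13th — 2073-05-13.
That is not after 2073-05-20, so look at June 2073.
June 2073 starts on a Thursday; its first Saturday is the 3rd, so the 2nd Saturday is the 10th — 2073-06-10.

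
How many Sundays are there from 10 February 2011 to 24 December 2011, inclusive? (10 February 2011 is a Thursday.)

45

10 February 2011 is a Thursday; the first Sunday on or after it is 13 February 2011 (3 days later).
From 13 February 2011 to 24 December 2011: 15 + 31 + 30 + 31 + 30 + 31 + 31 + 30 + 31 + 30 + 24 = 314 days (rest of February, March, April, May, June, July, August, September, October, November, December).
314 ÷ 7 = 44 full weeks with remainder 6, so 44 more Sundays after the first → 45.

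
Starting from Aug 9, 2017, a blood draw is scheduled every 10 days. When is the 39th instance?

Aug 24, 2018

The 39th occurrence is 38 intervals after the first: 38 × 10 = 380 days after Aug 9, 2017.
Aug has 31 days — 22 days to the end of Aug leaves 358.
Sep has 30 days (328 left).
Oct has 31 days (297 left).
Nov has 30 days (267 left).
Dec has 31 days (236 left).
Jan has 31 days (205 left).
Feb has 28 days (177 left).
Mar has 31 days (146 left).
Apr has 30 days (116 left).
May has 31 days (85 left).
Jun has 30 days (55 left).
Jul has 31 days (24 left).
24 days into Aug → Aug 24, 2018.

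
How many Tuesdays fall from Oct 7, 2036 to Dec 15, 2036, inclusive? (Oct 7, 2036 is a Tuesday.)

Oct 7, 2036 is a Tuesday; the first Tuesday on or after it is Oct 7, 2036.
From Oct 7, 2036 to Dec 15, 2036: 24 + 30 + 15 = 69 days (rest of Oct, Nov, Dec).
69 ÷ 7 = 9 full weeks with remainder 6, so 9 more Tuesdays after the first → 10.

10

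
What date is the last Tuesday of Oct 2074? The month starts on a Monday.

Oct 30, 2074

Oct 2074 begins on a Monday, so the first Tuesday is Oct 2 (1 day later).
Oct 2074 has 31 days. Adding weeks: 2, 9, 16, 23, 30 — the last one ≤ 31 is the 30th.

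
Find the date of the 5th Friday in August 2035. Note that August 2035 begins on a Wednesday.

August 31, 2035

August 2035 begins on a Wednesday, so the first Friday is August 3 (2 days later).
The 5th Friday is 4 weeks later: 3 + 28 = 31.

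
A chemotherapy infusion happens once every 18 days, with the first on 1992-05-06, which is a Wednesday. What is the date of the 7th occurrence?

1992-08-22

The 7th occurrence is 6 intervals after the first: 6 × 18 = 108 days after 1992-05-06.
May has 31 days — 25 days to the end of May leaves 83.
June has 30 days (53 left).
July has 31 days (22 left).
22 days into August → 1992-08-22.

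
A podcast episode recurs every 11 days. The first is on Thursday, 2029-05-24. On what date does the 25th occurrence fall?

The 25th occurrence is 24 intervals after the first: 24 × 11 = 264 days after 2029-05-24.
May has 31 days — 7 days to the end of May leaves 257.
June has 30 days (227 left).
July has 31 days (196 left).
August has 31 days (165 left).
September has 30 days (135 left).
October has 31 days (104 left).
November has 30 days (74 left).
December has 31 days (43 left).
January has 31 days (12 left).
12 days into February → 2030-02-12.

2030-02-12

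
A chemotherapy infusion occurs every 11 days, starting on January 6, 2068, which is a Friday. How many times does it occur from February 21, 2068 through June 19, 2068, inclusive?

11

Occurrences land 11·i days after January 6, 2068 for i = 0, 1, 2, …
February 21, 2068 is 46 days after the start; 46 ÷ 11 = 4 remainder 2; since the remainder is 2, round up to i = 5. First occurrence in the window: #6 on March 1, 2068 (5×11 = 55 days in).
June 19, 2068 is 165 days after the start; 165 ÷ 11 = 15 remainder 0. Last occurrence in the window: #16 on June 19, 2068.
Occurrences #6 through #16: 11 in total.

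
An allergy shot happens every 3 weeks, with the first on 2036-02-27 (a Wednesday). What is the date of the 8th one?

The 8th occurrence is 7 intervals after the first: 7 × 21 = 147 days after 2036-02-27.
February has 29 days — 2 days to the end of February leaves 145.
March has 31 days (114 left).
April has 30 days (84 left).
May has 31 days (53 left).
June has 30 days (23 left).
23 days into July → 2036-07-23.

2036-07-23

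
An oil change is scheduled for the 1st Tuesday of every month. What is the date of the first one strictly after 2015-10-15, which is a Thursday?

2015-11-03

October 2015 starts on a Thursday, so its 1st Tuesday is 2015-10-06 (5 days in).
That is not after 2015-10-15, so look at November 2015.
November 2015 starts on a Sunday, so its 1st Tuesday is 2015-11-03 (2 days in).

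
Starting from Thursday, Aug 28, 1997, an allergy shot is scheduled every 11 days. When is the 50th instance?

Feb 18, 1999

The 50th occurrence is 49 intervals after the first: 49 × 11 = 539 days after Aug 28, 1997.
Aug has 31 days — 3 days to the end of Aug leaves 536.
From end of Aug to end of 1997 is 122 days (414 left).
1998 has 365 days (49 left).
Jan has 31 days (18 left).
18 days into Feb → Feb 18, 1999.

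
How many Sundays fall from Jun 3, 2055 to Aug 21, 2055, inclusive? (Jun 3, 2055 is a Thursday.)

Jun 3, 2055 is a Thursday; the first Sunday on or after it is Jun 6, 2055 (3 days later).
From Jun 6, 2055 to Aug 21, 2055: 24 + 31 + 21 = 76 days (rest of Jun, Jul, Aug).
76 ÷ 7 = 10 full weeks with remainder 6, so 10 more Sundays after the first → 11.

11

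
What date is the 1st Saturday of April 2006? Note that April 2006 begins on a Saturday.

2006-04-01

April 2006 begins on a Saturday, so the first Saturday is April 1.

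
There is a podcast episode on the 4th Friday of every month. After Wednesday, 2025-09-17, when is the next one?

2025-09-26

September 2025 starts on a Monday; its first Friday is the 5th, so the 4th Friday is the 26th — 2025-09-26.
2025-09-26 is after 2025-09-17, so that is the next one.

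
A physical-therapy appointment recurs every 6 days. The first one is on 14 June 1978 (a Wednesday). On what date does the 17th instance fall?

18 September 1978

The 17th occurrence is 16 intervals after the first: 16 × 6 = 96 days after 14 June 1978.
June has 30 days — 16 days to the end of June leaves 80.
July has 31 days (49 left).
August has 31 days (18 left).
18 days into September → 18 September 1978.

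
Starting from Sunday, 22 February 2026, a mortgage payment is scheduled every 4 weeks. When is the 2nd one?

22 March 2026

The 2nd occurrence is 1 interval after the first: 1 × 28 = 28 days after 22 February 2026.
February has 28 days — 6 days to the end of February leaves 22.
22 days into March → 22 March 2026.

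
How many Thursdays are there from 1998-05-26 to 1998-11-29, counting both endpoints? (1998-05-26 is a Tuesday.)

27

1998-05-26 is a Tuesday; the first Thursday on or after it is 1998-05-28 (2 days later).
From 1998-05-28 to 1998-11-29: 3 + 30 + 31 + 31 + 30 + 31 + 29 = 185 days (rest of May, June, July, August, September, October, November).
185 ÷ 7 = 26 full weeks with remainder 3, so 26 more Thursdays after the first → 27.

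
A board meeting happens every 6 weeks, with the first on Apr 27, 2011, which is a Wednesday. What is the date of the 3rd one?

The 3rd occurrence is 2 intervals after the first: 2 × 42 = 84 days after Apr 27, 2011.
Apr has 30 days — 3 days to the end of Apr leaves 81.
May has 31 days (50 left).
Jun has 30 days (20 left).
20 days into Jul → Jul 20, 2011.

Jul 20, 2011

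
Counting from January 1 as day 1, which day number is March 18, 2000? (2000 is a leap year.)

Days in months before March: 31 + 29 = 60.
Plus 18 days into March → day 78.

78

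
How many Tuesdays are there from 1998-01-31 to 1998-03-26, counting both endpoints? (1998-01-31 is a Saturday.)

8

1998-01-31 is a Saturday; the first Tuesday on or after it is 1998-02-03 (3 days later).
From 1998-02-03 to 1998-03-26: 25 + 26 = 51 days (rest of February, March).
51 ÷ 7 = 7 full weeks with remainder 2, so 7 more Tuesdays after the first → 8.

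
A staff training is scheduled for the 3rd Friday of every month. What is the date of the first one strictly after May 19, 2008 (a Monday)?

Jun 20, 2008

May 2008 starts on a Thursday; its first Friday is the 2nd, so the 3rd Friday is the 16th — May 16, 2008.
That is not after May 19, 2008, so look at Jun 2008.
Jun 2008 starts on a Sunday; its first Friday is the 6th, so the 3rd Friday is the 20th — Jun 20, 2008.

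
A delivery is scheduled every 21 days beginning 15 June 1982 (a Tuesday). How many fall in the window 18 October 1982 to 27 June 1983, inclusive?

12

Occurrences land 21·i days after 15 June 1982 for i = 0, 1, 2, …
18 October 1982 is 125 days after the start; 125 ÷ 21 = 5 remainder 20; since the remainder is 20, round up to i = 6. First occurrence in the window: #7 on 19 October 1982 (6×21 = 126 days in).
27 June 1983 is 377 days after the start; 377 ÷ 21 = 17 remainder 20. Last occurrence in the window: #18 on 7 June 1983.
Occurrences #7 through #18: 12 in total.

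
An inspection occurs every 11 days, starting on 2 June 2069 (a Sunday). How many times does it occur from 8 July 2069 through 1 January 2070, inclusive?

Occurrences land 11·i days after 2 June 2069 for i = 0, 1, 2, …
8 July 2069 is 36 days after the start; 36 ÷ 11 = 3 remainder 3; since the remainder is 3, round up to i = 4. First occurrence in the window: #5 on 16 July 2069 (4×11 = 44 days in).
1 January 2070 is 213 days after the start; 213 ÷ 11 = 19 remainder 4. Last occurrence in the window: #20 on 28 December 2069.
Occurrences #5 through #20: 16 in total.

16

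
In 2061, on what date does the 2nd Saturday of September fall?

September 10, 2061

September 2061 begins on a Thursday, so the first Saturday is September 3 (2 days later).
The 2nd Saturday is 1 weeks later: 3 + 7 = 10.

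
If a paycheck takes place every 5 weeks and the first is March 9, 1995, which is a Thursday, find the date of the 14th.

The 14th occurrence is 13 intervals after the first: 13 × 35 = 455 days after March 9, 1995.
March has 31 days — 22 days to the end of March leaves 433.
From end of March to end of 1995 is 275 days (158 left).
January has 31 days (127 left).
February has 29 days (98 left).
March has 31 days (67 left).
April has 30 days (37 left).
May has 31 days (6 left).
6 days into June → June 6, 1996.

June 6, 1996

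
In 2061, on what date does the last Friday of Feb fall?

The first Friday of Feb 2061 is Feb 4.
Feb 2061 has 28 days. Adding weeks: 4, 11, 18, 25 — the last one ≤ 28 is the 25th.

Feb 25, 2061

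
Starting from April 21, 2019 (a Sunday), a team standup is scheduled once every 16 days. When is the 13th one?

October 30, 2019

The 13th occurrence is 12 intervals after the first: 12 × 16 = 192 days after April 21, 2019.
April has 30 days — 9 days to the end of April leaves 183.
May has 31 days (152 left).
June has 30 days (122 left).
July has 31 days (91 left).
August has 31 days (60 left).
September has 30 days (30 left).
30 days into October → October 30, 2019.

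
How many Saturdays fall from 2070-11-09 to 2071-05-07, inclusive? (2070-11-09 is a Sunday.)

2070-11-09 is a Sunday; the first Saturday on or after it is 2070-11-15 (6 days later).
From 2070-11-15 to 2071-05-07: 15 + 31 + 31 + 28 + 31 + 30 + 7 = 173 days (rest of November, December, January, February, March, April, May).
173 ÷ 7 = 24 full weeks with remainder 5, so 24 more Saturdays after the first → 25.

25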